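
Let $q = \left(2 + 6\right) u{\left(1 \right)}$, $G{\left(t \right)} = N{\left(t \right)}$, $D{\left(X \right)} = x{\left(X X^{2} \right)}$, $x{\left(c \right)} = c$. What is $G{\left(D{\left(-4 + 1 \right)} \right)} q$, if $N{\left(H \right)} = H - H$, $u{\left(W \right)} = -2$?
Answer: $0$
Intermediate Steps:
$N{\left(H \right)} = 0$
$D{\left(X \right)} = X^{3}$ ($D{\left(X \right)} = X X^{2} = X^{3}$)
$G{\left(t \right)} = 0$
$q = -16$ ($q = \left(2 + 6\right) \left(-2\right) = 8 \left(-2\right) = -16$)
$G{\left(D{\left(-4 + 1 \right)} \right)} q = 0 \left(-16\right) = 0$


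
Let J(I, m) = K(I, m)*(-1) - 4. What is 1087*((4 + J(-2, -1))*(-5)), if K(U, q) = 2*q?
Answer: -10870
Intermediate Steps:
J(I, m) = -4 - 2*m (J(I, m) = (2*m)*(-1) - 4 = -2*m - 4 = -4 - 2*m)
1087*((4 + J(-2, -1))*(-5)) = 1087*((4 + (-4 - 2*(-1)))*(-5)) = 1087*((4 + (-4 + 2))*(-5)) = 1087*((4 - 2)*(-5)) = 1087*(2*(-5)) = 1087*(-10) = -10870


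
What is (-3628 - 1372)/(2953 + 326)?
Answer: -5000/3279 ≈ -1.5249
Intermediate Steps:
(-3628 - 1372)/(2953 + 326) = -5000/3279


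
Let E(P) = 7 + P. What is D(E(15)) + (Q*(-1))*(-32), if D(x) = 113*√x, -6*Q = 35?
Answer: -560/3 + 113*√22 ≈ 343.35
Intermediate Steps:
Q = -35/6 (Q = -⅙*35 = -35/6 ≈ -5.8333)
D(E(15)) + (Q*(-1))*(-32) = 113*√(7 + 15) - 35/6*(-1)*(-32) = 113*√22 + (35/6)*(-32) = 113*√22 - 560/3 = -560/3 + 113*√22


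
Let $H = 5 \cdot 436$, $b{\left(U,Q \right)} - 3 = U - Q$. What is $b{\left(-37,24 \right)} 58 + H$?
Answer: $-1184$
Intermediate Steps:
$b{\left(U,Q \right)} = 3 + U - Q$ ($b{\left(U,Q \right)} = 3 - \left(Q - U\right) = 3 + U - Q$)
$H = 2180$
$b{\left(-37,24 \right)} 58 + H = \left(3 - 37 - 24\right) 58 + 2180 = \left(-58\right) 58 + 2180 = -3364 + 2180 = -1184$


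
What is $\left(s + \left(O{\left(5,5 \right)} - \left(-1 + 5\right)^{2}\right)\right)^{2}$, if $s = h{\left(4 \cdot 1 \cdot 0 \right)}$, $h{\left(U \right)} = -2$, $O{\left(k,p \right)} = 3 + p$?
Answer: $100$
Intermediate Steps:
$s = -2$
$\left(s + \left(O{\left(5,5 \right)} - \left(-1 + 5\right)^{2}\right)\right)^{2} = \left(-2 + \left(\left(3 + 5\right) - \left(-1 + 5\right)^{2}\right)\right)^{2} = \left(-2 + \left(8 - 4^{2}\right)\right)^{2} = \left(-2 + \left(8 - 16\right)\right)^{2} = \left(-2 - 8\right)^{2} = \left(-10\right)^{2} = 100$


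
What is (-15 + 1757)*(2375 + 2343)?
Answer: 8218756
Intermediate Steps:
(-15 + 1757)*(2375 + 2343) = 1742*4718 = 8218756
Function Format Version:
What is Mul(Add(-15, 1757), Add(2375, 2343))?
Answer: 8218756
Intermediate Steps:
Mul(Add(-15, 1757), Add(2375, 2343)) = Mul(1742, 4718) = 8218756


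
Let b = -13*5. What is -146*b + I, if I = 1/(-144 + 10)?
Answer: 1271659/134 ≈ 9490.0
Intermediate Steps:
I = -1/134 (I = 1/(-134) = -1/134 ≈ -0.0074627)
b = -65
-146*b + I = -146*(-65) - 1/134 = 9490 - 1/134 = 1271659/134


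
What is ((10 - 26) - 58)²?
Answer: 5476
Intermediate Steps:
((10 - 26) - 58)² = (-16 - 58)² = (-74)² = 5476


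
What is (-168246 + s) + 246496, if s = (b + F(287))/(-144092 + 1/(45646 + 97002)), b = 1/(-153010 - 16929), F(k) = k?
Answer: 24847932850130887494/317545475816135 ≈ 78250.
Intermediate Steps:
b = -1/169939 (b = 1/(-169939) = -1/169939 ≈ -5.8845e-6)
s = -632481676256/317545475816135 (s = (-1/169939 + 287)/(-144092 + 1/(45646 + 97002)) = 48772492/(169939*(-144092 + 1/142648)) = 48772492/(169939*(-20554435615/142648)) = (48772492/169939)*(-142648/20554435615) = -632481676256/317545475816135 ≈ -0.0019918)
(-168246 + s) + 246496 = (-168246 - 632481676256/317545475816135) + 246496 = -53425756756643125466/317545475816135 + 246496 = 24847932850130887494/317545475816135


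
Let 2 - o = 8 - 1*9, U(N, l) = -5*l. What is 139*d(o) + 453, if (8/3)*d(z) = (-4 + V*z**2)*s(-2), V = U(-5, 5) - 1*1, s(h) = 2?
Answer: -48717/2 ≈ -24359.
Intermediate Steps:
V = -26 (V = -5*5 - 1*1 = -25 - 1 = -26)
o = 3 (o = 2 - (8 - 1*9) = 2 - (8 - 9) = 2 - 1*(-1) = 2 + 1 = 3)
d(z) = -3 - 39*z**2/2 (d(z) = 3*((-4 - 26*z**2)*2)/8 = 3*(-8 - 52*z**2)/8 = -3 - 39*z**2/2)
139*d(o) + 453 = 139*(-3 - 39/2*3**2) + 453 = 139*(-3 - 39/2*9) + 453 = 139*(-3 - 351/2) + 453 = 139*(-357/2) + 453 = -49623/2 + 453 = -48717/2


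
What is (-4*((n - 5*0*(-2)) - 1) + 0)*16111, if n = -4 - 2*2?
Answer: 579996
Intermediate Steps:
n = -8 (n = -4 - 4 = -8)
(-4*((n - 5*0*(-2)) - 1) + 0)*16111 = (-4*((-8 - 5*0*(-2)) - 1) + 0)*16111 = (-4*((-8 + 0*(-2)) - 1) + 0)*16111 = (-4*((-8 + 0) - 1) + 0)*16111 = (-4*(-8 - 1) + 0)*16111 = (-4*(-9) + 0)*16111 = (36 + 0)*16111 = 36*16111 = 579996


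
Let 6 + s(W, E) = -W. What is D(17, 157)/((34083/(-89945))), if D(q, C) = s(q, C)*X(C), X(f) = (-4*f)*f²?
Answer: -32023132381420/34083 ≈ -9.3956e+8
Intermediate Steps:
s(W, E) = -6 - W
X(f) = -4*f³
D(q, C) = -4*C³*(-6 - q) (D(q, C) = (-6 - q)*(-4*C³) = -4*C³*(-6 - q))
D(17, 157)/((34083/(-89945))) = (4*157³*(6 + 17))/((34083/(-89945))) = (4*3869893*23)/((34083*(-1/89945))) = 356030156/(-34083/89945) = 356030156*(-89945/34083) = -32023132381420/34083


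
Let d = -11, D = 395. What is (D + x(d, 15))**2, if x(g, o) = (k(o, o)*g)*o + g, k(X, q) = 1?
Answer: 47961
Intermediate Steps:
x(g, o) = g + g*o (x(g, o) = (1*g)*o + g = g*o + g = g + g*o)
(D + x(d, 15))**2 = (395 - 11*(1 + 15))**2 = (395 - 11*16)**2 = (395 - 176)**2 = 219**2 = 47961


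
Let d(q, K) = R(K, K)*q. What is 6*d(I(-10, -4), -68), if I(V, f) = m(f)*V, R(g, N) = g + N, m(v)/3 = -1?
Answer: -24480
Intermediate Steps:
m(v) = -3 (m(v) = 3*(-1) = -3)
R(g, N) = N + g
I(V, f) = -3*V
d(q, K) = 2*K*q (d(q, K) = (K + K)*q = (2*K)*q = 2*K*q)
6*d(I(-10, -4), -68) = 6*(2*(-68)*(-3*(-10))) = 6*(2*(-68)*30) = 6*(-4080) = -24480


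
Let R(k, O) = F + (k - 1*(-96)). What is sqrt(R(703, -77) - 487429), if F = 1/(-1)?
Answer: I*sqrt(486631) ≈ 697.59*I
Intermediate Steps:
F = -1
R(k, O) = 95 + k (R(k, O) = -1 + (k - 1*(-96)) = -1 + (k + 96) = -1 + (96 + k) = 95 + k)
sqrt(R(703, -77) - 487429) = sqrt((95 + 703) - 487429) = sqrt(798 - 487429) = sqrt(-486631) = I*sqrt(486631)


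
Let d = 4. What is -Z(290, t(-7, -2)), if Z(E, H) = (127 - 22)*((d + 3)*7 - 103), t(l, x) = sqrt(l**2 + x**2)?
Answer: 5670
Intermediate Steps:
Z(E, H) = -5670 (Z(E, H) = (127 - 22)*((4 + 3)*7 - 103) = 105*(7*7 - 103) = 105*(49 - 103) = 105*(-54) = -5670)
-Z(290, t(-7, -2)) = -1*(-5670) = 5670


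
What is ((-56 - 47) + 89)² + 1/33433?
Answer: 6552869/33433 ≈ 196.00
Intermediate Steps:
((-56 - 47) + 89)² + 1/33433 = (-103 + 89)² + 1/33433 = (-14)² + 1/33433 = 196 + 1/33433 = 6552869/33433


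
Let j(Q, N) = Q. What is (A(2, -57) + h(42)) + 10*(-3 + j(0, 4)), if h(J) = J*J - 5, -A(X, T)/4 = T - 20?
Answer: 2037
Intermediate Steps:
A(X, T) = 80 - 4*T (A(X, T) = -4*(T - 20) = -4*(-20 + T) = 80 - 4*T)
h(J) = -5 + J² (h(J) = J² - 5 = -5 + J²)
(A(2, -57) + h(42)) + 10*(-3 + j(0, 4)) = ((80 - 4*(-57)) + (-5 + 42²)) + 10*(-3 + 0) = ((80 + 228) + (-5 + 1764)) + 10*(-3) = (308 + 1759) - 30 = 2067 - 30 = 2037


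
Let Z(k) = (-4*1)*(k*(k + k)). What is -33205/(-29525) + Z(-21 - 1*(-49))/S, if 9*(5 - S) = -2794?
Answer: -314471641/16764295 ≈ -18.758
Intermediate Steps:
S = 2839/9 (S = 5 - ⅑*(-2794) = 5 + 2794/9 = 2839/9 ≈ 315.44)
Z(k) = -8*k² (Z(k) = -4*k*2*k = -8*k²)
-33205/(-29525) + Z(-21 - 1*(-49))/S = -33205/(-29525) + (-8*(-21 - 1*(-49))²)/(2839/9) = -33205*(-1/29525) - 8*(-21 + 49)²*(9/2839) = 6641/5905 - 8*28²*(9/2839) = 6641/5905 - 8*784*(9/2839) = 6641/5905 - 6272*9/2839 = 6641/5905 - 56448/2839 = -314471641/16764295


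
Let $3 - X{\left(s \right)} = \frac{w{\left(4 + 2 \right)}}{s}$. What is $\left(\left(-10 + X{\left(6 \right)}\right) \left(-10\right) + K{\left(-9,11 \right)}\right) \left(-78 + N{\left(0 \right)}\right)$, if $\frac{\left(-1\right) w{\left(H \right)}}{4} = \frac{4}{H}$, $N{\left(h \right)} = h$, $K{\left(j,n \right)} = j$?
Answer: $- \frac{13234}{3} \approx -4411.3$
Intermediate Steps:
$w{\left(H \right)} = - \frac{16}{H}$ ($w{\left(H \right)} = - 4 \frac{4}{H} = - \frac{16}{H}$)
$X{\left(s \right)} = 3 + \frac{8}{3 s}$ ($X{\left(s \right)} = 3 - \frac{\left(-16\right) \frac{1}{4 + 2}}{s} = 3 - \frac{\left(-16\right) \frac{1}{6}}{s} = 3 - - \frac{8}{3 s} = 3 + \frac{8}{3 s}$)
$\left(\left(-10 + X{\left(6 \right)}\right) \left(-10\right) + K{\left(-9,11 \right)}\right) \left(-78 + N{\left(0 \right)}\right) = \left(\left(-10 + \left(3 + \frac{8}{3 \cdot 6}\right)\right) \left(-10\right) - 9\right) \left(-78 + 0\right) = \left(\left(-10 + \left(3 + \frac{8}{3} \cdot \frac{1}{6}\right)\right) \left(-10\right) - 9\right) \left(-78\right) = \left(\left(-10 + \left(3 + \frac{4}{9}\right)\right) \left(-10\right) - 9\right) \left(-78\right) = \left(\left(-10 + \frac{31}{9}\right) \left(-10\right) - 9\right) \left(-78\right) = \left(\left(- \frac{59}{9}\right) \left(-10\right) - 9\right) \left(-78\right) = \left(\frac{590}{9} - 9\right) \left(-78\right) = \frac{509}{9} \left(-78\right) = - \frac{13234}{3}$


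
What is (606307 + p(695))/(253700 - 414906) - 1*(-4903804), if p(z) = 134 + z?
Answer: 395261010244/80603 ≈ 4.9038e+6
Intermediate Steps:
(606307 + p(695))/(253700 - 414906) - 1*(-4903804) = (606307 + (134 + 695))/(253700 - 414906) - 1*(-4903804) = (606307 + 829)/(-161206) + 4903804 = 607136*(-1/161206) + 4903804 = -303568/80603 + 4903804 = 395261010244/80603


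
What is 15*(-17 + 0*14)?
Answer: -255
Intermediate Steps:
15*(-17 + 0*14) = 15*(-17 + 0) = 15*(-17) = -255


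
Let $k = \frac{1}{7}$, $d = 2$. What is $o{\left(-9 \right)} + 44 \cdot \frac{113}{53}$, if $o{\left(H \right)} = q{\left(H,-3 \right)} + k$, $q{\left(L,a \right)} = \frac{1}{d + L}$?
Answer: $\frac{4972}{53} \approx 93.811$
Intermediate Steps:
$k = \frac{1}{7} \approx 0.14286$
$q{\left(L,a \right)} = \frac{1}{2 + L}$
$o{\left(H \right)} = \frac{1}{7} + \frac{1}{2 + H}$ ($o{\left(H \right)} = \frac{1}{2 + H} + \frac{1}{7} = \frac{1}{7} + \frac{1}{2 + H}$)
$o{\left(-9 \right)} + 44 \cdot \frac{113}{53} = \frac{9 - 9}{7 \left(2 - 9\right)} + 44 \cdot \frac{113}{53} = \frac{1}{7} \frac{1}{-7} \cdot 0 + 44 \cdot 113 \cdot \frac{1}{53} = \frac{1}{7} \left(- \frac{1}{7}\right) 0 + 44 \cdot \frac{113}{53} = 0 + \frac{4972}{53} = \frac{4972}{53}$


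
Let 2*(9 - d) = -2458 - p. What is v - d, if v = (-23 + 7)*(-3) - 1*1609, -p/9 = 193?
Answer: -3861/2 ≈ -1930.5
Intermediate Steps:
p = -1737 (p = -9*193 = -1737)
d = 739/2 (d = 9 - (-2458 - 1*(-1737))/2 = 9 - (-2458 + 1737)/2 = 9 - 1/2*(-721) = 9 + 721/2 = 739/2 ≈ 369.50)
v = -1561 (v = -16*(-3) - 1609 = 48 - 1609 = -1561)
v - d = -1561 - 1*739/2 = -1561 - 739/2 = -3861/2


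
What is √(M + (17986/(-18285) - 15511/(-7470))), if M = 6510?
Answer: √113397718800530/131970 ≈ 80.691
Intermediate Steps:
√(M + (17986/(-18285) - 15511/(-7470))) = √(6510 + (17986/(-18285) - 15511/(-7470))) = √(6510 + (17986*(-1/18285) - 15511*(-1/7470))) = √(6510 + (-782/795 + 15511/7470)) = √(6510 + 432647/395910) = √(2577806747/395910) = √113397718800530/131970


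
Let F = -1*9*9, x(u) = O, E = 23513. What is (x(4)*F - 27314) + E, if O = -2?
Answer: -3639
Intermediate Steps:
x(u) = -2
F = -81 (F = -9*9 = -81)
(x(4)*F - 27314) + E = (-2*(-81) - 27314) + 23513 = (162 - 27314) + 23513 = -27152 + 23513 = -3639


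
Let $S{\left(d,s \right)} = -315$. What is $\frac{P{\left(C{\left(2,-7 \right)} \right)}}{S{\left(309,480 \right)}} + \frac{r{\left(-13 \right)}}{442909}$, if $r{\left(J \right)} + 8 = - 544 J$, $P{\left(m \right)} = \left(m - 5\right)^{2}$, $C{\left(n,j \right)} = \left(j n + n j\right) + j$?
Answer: $- \frac{141285848}{27903267} \approx -5.0634$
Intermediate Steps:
$C{\left(n,j \right)} = j + 2 j n$ ($C{\left(n,j \right)} = \left(j n + j n\right) + j = 2 j n + j = j + 2 j n$)
$P{\left(m \right)} = \left(-5 + m\right)^{2}$
$r{\left(J \right)} = -8 - 544 J$
$\frac{P{\left(C{\left(2,-7 \right)} \right)}}{S{\left(309,480 \right)}} + \frac{r{\left(-13 \right)}}{442909} = \frac{\left(-5 - 7 \left(1 + 2 \cdot 2\right)\right)^{2}}{-315} + \frac{-8 - -7072}{442909} = \left(-5 - 7 \left(1 + 4\right)\right)^{2} \left(- \frac{1}{315}\right) + \left(-8 + 7072\right) \frac{1}{442909} = \left(-5 - 35\right)^{2} \left(- \frac{1}{315}\right) + 7064 \cdot \frac{1}{442909} = \left(-5 - 35\right)^{2} \left(- \frac{1}{315}\right) + \frac{7064}{442909} = \left(-40\right)^{2} \left(- \frac{1}{315}\right) + \frac{7064}{442909} = 1600 \left(- \frac{1}{315}\right) + \frac{7064}{442909} = - \frac{320}{63} + \frac{7064}{442909} = - \frac{141285848}{27903267}$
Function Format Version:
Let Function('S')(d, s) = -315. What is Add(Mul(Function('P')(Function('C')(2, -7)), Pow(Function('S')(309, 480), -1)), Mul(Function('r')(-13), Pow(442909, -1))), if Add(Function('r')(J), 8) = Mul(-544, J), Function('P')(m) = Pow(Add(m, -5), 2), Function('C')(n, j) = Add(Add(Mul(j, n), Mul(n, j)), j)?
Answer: Rational(-141285848, 27903267) ≈ -5.0634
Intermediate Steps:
Function('C')(n, j) = Add(j, Mul(2, j, n)) (Function('C')(n, j) = Add(Add(Mul(j, n), Mul(j, n)), j) = Add(Mul(2, j, n), j) = Add(j, Mul(2, j, n)))
Function('P')(m) = Pow(Add(-5, m), 2)
Function('r')(J) = Add(-8, Mul(-544, J))
Add(Mul(Function('P')(Function('C')(2, -7)), Pow(Function('S')(309, 480), -1)), Mul(Function('r')(-13), Pow(442909, -1))) = Add(Mul(Pow(Add(-5, Mul(-7, Add(1, Mul(2, 2)))), 2), Pow(-315, -1)), Mul(Add(-8, Mul(-544, -13)), Pow(442909, -1))) = Add(Mul(Pow(Add(-5, Mul(-7, Add(1, 4))), 2), Rational(-1, 315)), Mul(Add(-8, 7072), Rational(1, 442909))) = Add(Mul(Pow(Add(-5, Mul(-7, 5)), 2), Rational(-1, 315)), Mul(7064, Rational(1, 442909))) = Add(Mul(Pow(Add(-5, -35), 2), Rational(-1, 315)), Rational(7064, 442909)) = Add(Mul(Pow(-40, 2), Rational(-1, 315)), Rational(7064, 442909)) = Add(Mul(1600, Rational(-1, 315)), Rational(7064, 442909)) = Add(Rational(-320, 63), Rational(7064, 442909)) = Rational(-141285848, 27903267)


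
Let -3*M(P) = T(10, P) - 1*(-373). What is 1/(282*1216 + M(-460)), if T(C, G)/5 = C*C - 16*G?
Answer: 3/991063 ≈ 3.0271e-6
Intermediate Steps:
T(C, G) = -80*G + 5*C² (T(C, G) = 5*(C*C - 16*G) = 5*(C² - 16*G) = -80*G + 5*C²)
M(P) = -291 + 80*P/3 (M(P) = -((-80*P + 5*10²) - 1*(-373))/3 = -((-80*P + 5*100) + 373)/3 = -((-80*P + 500) + 373)/3 = -((500 - 80*P) + 373)/3 = -(873 - 80*P)/3 = -291 + 80*P/3)
1/(282*1216 + M(-460)) = 1/(282*1216 + (-291 + (80/3)*(-460))) = 1/(342912 + (-291 - 36800/3)) = 1/(342912 - 37673/3) = 1/(991063/3) = 3/991063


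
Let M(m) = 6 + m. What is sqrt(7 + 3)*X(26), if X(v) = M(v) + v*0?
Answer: 32*sqrt(10) ≈ 101.19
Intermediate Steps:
X(v) = 6 + v (X(v) = (6 + v) + v*0 = (6 + v) + 0 = 6 + v)
sqrt(7 + 3)*X(26) = sqrt(7 + 3)*(6 + 26) = sqrt(10)*32 = 32*sqrt(10)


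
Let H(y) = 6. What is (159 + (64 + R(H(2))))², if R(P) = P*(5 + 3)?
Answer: 73441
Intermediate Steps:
R(P) = 8*P (R(P) = P*8 = 8*P)
(159 + (64 + R(H(2))))² = (159 + (64 + 8*6))² = (159 + (64 + 48))² = (159 + 112)² = 271² = 73441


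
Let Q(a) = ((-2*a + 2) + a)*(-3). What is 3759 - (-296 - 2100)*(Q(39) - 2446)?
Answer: -5590901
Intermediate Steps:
Q(a) = -6 + 3*a (Q(a) = ((2 - 2*a) + a)*(-3) = (2 - a)*(-3) = -6 + 3*a)
3759 - (-296 - 2100)*(Q(39) - 2446) = 3759 - (-296 - 2100)*((-6 + 3*39) - 2446) = 3759 - (-2396)*((-6 + 117) - 2446) = 3759 - (-2396)*(111 - 2446) = 3759 - (-2396)*(-2335) = 3759 - 1*5594660 = 3759 - 5594660 = -5590901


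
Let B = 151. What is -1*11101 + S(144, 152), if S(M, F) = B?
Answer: -10950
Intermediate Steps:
S(M, F) = 151
-1*11101 + S(144, 152) = -1*11101 + 151 = -11101 + 151 = -10950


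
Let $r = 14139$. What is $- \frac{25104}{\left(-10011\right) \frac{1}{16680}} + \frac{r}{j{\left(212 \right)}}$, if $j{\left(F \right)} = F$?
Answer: $\frac{29637768723}{707444} \approx 41894.0$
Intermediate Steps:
$- \frac{25104}{\left(-10011\right) \frac{1}{16680}} + \frac{r}{j{\left(212 \right)}} = - \frac{25104}{\left(-10011\right) \frac{1}{16680}} + \frac{14139}{212} = - \frac{25104}{\left(-10011\right) \frac{1}{16680}} + 14139 \cdot \frac{1}{212} = - \frac{25104}{- \frac{3337}{5560}} + \frac{14139}{212} = \left(-25104\right) \left(- \frac{5560}{3337}\right) + \frac{14139}{212} = \frac{139578240}{3337} + \frac{14139}{212} = \frac{29637768723}{707444}$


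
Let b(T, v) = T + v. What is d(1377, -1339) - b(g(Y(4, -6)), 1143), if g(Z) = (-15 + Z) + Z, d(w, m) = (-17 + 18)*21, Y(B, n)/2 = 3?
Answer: -1119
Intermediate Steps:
Y(B, n) = 6 (Y(B, n) = 2*3 = 6)
d(w, m) = 21 (d(w, m) = 1*21 = 21)
g(Z) = -15 + 2*Z
d(1377, -1339) - b(g(Y(4, -6)), 1143) = 21 - ((-15 + 2*6) + 1143) = 21 - ((-15 + 12) + 1143) = 21 - (-3 + 1143) = 21 - 1*1140 = 21 - 1140 = -1119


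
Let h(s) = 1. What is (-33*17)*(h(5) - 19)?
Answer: 10098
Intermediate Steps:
(-33*17)*(h(5) - 19) = (-33*17)*(1 - 19) = -561*(-18) = 10098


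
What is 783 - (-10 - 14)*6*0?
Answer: 783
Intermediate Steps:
783 - (-10 - 14)*6*0 = 783 - (-24)*0 = 783 - 1*0 = 783 + 0 = 783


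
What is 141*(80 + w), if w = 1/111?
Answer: 417407/37 ≈ 11281.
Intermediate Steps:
w = 1/111 ≈ 0.0090090
141*(80 + w) = 141*(80 + 1/111) = 141*(8881/111) = 417407/37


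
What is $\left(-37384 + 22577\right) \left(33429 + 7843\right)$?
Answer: $-611114504$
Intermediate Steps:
$\left(-37384 + 22577\right) \left(33429 + 7843\right) = \left(-14807\right) 41272 = -611114504$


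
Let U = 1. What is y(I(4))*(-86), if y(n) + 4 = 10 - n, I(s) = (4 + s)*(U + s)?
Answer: 2924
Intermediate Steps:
I(s) = (1 + s)*(4 + s) (I(s) = (4 + s)*(1 + s) = (1 + s)*(4 + s))
y(n) = 6 - n (y(n) = -4 + (10 - n) = 6 - n)
y(I(4))*(-86) = (6 - (4 + 4² + 5*4))*(-86) = (6 - (4 + 16 + 20))*(-86) = (6 - 1*40)*(-86) = (6 - 40)*(-86) = -34*(-86) = 2924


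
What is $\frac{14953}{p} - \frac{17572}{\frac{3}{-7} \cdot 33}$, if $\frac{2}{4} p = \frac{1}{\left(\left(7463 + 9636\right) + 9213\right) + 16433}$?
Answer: $\frac{63277678523}{198} \approx 3.1958 \cdot 10^{8}$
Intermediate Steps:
$p = \frac{2}{42745}$ ($p = \frac{2}{\left(\left(7463 + 9636\right) + 9213\right) + 16433} = \frac{2}{\left(17099 + 9213\right) + 16433} = \frac{2}{26312 + 16433} = \frac{2}{42745} \approx 4.6789 \cdot 10^{-5}$)
$\frac{14953}{p} - \frac{17572}{\frac{3}{-7} \cdot 33} = \frac{14953}{\frac{2}{42745}} - \frac{17572}{\frac{3}{-7} \cdot 33} = 14953 \cdot \frac{42745}{2} - \frac{17572}{3 \left(- \frac{1}{7}\right) 33} = \frac{639165985}{2} - \frac{17572}{\left(- \frac{3}{7}\right) 33} = \frac{639165985}{2} - \frac{17572}{- \frac{99}{7}} = \frac{639165985}{2} - - \frac{123004}{99} = \frac{639165985}{2} + \frac{123004}{99} = \frac{63277678523}{198}$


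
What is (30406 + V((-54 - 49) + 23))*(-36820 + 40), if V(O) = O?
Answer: -1115390280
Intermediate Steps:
(30406 + V((-54 - 49) + 23))*(-36820 + 40) = (30406 + ((-54 - 49) + 23))*(-36820 + 40) = (30406 + (-103 + 23))*(-36780) = (30406 - 80)*(-36780) = 30326*(-36780) = -1115390280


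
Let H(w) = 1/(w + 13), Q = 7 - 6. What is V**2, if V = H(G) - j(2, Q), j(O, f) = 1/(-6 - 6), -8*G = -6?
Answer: 10609/435600 ≈ 0.024355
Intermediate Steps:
G = 3/4 (G = -1/8*(-6) = 3/4 ≈ 0.75000)
Q = 1
H(w) = 1/(13 + w)
j(O, f) = -1/12 (j(O, f) = 1/(-12) = -1/12)
V = 103/660 (V = 1/(13 + 3/4) - 1*(-1/12) = 1/(55/4) + 1/12 = 4/55 + 1/12 = 103/660 ≈ 0.15606)
V**2 = (103/660)**2 = 10609/435600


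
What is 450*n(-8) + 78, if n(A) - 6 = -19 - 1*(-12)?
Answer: -372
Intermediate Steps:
n(A) = -1 (n(A) = 6 + (-19 - 1*(-12)) = 6 + (-19 + 12) = 6 - 7 = -1)
450*n(-8) + 78 = 450*(-1) + 78 = -450 + 78 = -372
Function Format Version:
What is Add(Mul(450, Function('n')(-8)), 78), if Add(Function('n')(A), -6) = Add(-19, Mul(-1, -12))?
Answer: -372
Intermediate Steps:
Function('n')(A) = -1 (Function('n')(A) = Add(6, Add(-19, Mul(-1, -12))) = Add(6, Add(-19, 12)) = Add(6, -7) = -1)
Add(Mul(450, Function('n')(-8)), 78) = Add(Mul(450, -1), 78) = Add(-450, 78) = -372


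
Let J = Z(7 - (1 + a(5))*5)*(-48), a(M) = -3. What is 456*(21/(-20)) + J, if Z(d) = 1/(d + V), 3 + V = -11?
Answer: -2474/5 ≈ -494.80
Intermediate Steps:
V = -14 (V = -3 - 11 = -14)
Z(d) = 1/(-14 + d) (Z(d) = 1/(d - 14) = 1/(-14 + d))
J = -16 (J = -48/(-14 + (7 - (1 - 3)*5)) = -48/(-14 + (7 - (-2)*5)) = -48/(-14 + (7 - 1*(-10))) = -48/(-14 + (7 + 10)) = -48/(-14 + 17) = -48/3 = (⅓)*(-48) = -16)
456*(21/(-20)) + J = 456*(21/(-20)) - 16 = 456*(21*(-1/20)) - 16 = 456*(-21/20) - 16 = -2394/5 - 16 = -2474/5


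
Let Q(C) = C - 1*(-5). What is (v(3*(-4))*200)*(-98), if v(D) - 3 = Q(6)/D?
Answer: -122500/3 ≈ -40833.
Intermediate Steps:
Q(C) = 5 + C (Q(C) = C + 5 = 5 + C)
v(D) = 3 + 11/D (v(D) = 3 + (5 + 6)/D = 3 + 11/D)
(v(3*(-4))*200)*(-98) = ((3 + 11/((3*(-4))))*200)*(-98) = ((3 + 11/(-12))*200)*(-98) = ((3 + 11*(-1/12))*200)*(-98) = ((3 - 11/12)*200)*(-98) = ((25/12)*200)*(-98) = (1250/3)*(-98) = -122500/3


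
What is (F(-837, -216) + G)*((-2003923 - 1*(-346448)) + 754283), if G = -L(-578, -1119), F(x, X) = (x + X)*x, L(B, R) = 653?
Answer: -795448419936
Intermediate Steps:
F(x, X) = x*(X + x) (F(x, X) = (X + x)*x = x*(X + x))
G = -653 (G = -1*653 = -653)
(F(-837, -216) + G)*((-2003923 - 1*(-346448)) + 754283) = (-837*(-216 - 837) - 653)*((-2003923 - 1*(-346448)) + 754283) = (-837*(-1053) - 653)*((-2003923 + 346448) + 754283) = (881361 - 653)*(-1657475 + 754283) = 880708*(-903192) = -795448419936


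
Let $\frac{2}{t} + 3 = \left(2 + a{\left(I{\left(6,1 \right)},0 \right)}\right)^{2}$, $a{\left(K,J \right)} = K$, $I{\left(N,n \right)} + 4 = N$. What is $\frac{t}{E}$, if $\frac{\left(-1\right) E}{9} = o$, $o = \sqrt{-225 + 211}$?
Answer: $\frac{i \sqrt{14}}{819} \approx 0.0045686 i$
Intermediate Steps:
$o = i \sqrt{14}$ ($o = \sqrt{-14} = i \sqrt{14} \approx 3.7417 i$)
$E = - 9 i \sqrt{14} \approx - 33.675 i$
$I{\left(N,n \right)} = -4 + N$
$t = \frac{2}{13}$ ($t = \frac{2}{-3 + \left(2 + \left(-4 + 6\right)\right)^{2}} = \frac{2}{-3 + \left(2 + 2\right)^{2}} = \frac{2}{-3 + 4^{2}} = \frac{2}{-3 + 16} = \frac{2}{13} \approx 0.15385$)
$\frac{t}{E} = \frac{2}{13 \left(- 9 i \sqrt{14}\right)} = \frac{2 \frac{i \sqrt{14}}{126}}{13} = \frac{i \sqrt{14}}{819}$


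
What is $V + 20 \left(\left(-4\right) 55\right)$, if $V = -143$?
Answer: $-4543$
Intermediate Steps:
$V + 20 \left(\left(-4\right) 55\right) = -143 + 20 \left(\left(-4\right) 55\right) = -143 + 20 \left(-220\right) = -143 - 4400 = -4543$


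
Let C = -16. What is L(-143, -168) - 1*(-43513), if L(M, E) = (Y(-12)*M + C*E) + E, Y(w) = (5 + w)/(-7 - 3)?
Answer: 459329/10 ≈ 45933.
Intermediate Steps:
Y(w) = -½ - w/10 (Y(w) = (5 + w)/(-10) = (5 + w)*(-⅒) = -½ - w/10)
L(M, E) = -15*E + 7*M/10 (L(M, E) = ((-½ - ⅒*(-12))*M - 16*E) + E = ((-½ + 6/5)*M - 16*E) + E = (7*M/10 - 16*E) + E = (-16*E + 7*M/10) + E = -15*E + 7*M/10)
L(-143, -168) - 1*(-43513) = (-15*(-168) + (7/10)*(-143)) - 1*(-43513) = (2520 - 1001/10) + 43513 = 24199/10 + 43513 = 459329/10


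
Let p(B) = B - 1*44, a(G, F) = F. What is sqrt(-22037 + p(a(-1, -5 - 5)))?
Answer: I*sqrt(22091) ≈ 148.63*I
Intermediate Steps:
p(B) = -44 + B (p(B) = B - 44 = -44 + B)
sqrt(-22037 + p(a(-1, -5 - 5))) = sqrt(-22037 + (-44 + (-5 - 5))) = sqrt(-22037 + (-44 - 10)) = sqrt(-22037 - 54) = sqrt(-22091) = I*sqrt(22091)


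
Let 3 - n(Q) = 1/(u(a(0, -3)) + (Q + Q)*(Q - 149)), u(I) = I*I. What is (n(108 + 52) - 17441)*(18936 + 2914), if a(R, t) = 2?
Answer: -671357779525/1762 ≈ -3.8102e+8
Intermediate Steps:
u(I) = I²
n(Q) = 3 - 1/(4 + 2*Q*(-149 + Q)) (n(Q) = 3 - 1/(2² + (Q + Q)*(Q - 149)) = 3 - 1/(4 + (2*Q)*(-149 + Q)) = 3 - 1/(4 + 2*Q*(-149 + Q)))
(n(108 + 52) - 17441)*(18936 + 2914) = ((11 - 894*(108 + 52) + 6*(108 + 52)²)/(2*(2 + (108 + 52)² - 149*(108 + 52))) - 17441)*(18936 + 2914) = ((11 - 894*160 + 6*160²)/(2*(2 + 160² - 149*160)) - 17441)*21850 = ((11 - 143040 + 6*25600)/(2*(2 + 25600 - 23840)) - 17441)*21850 = ((½)*(11 - 143040 + 153600)/1762 - 17441)*21850 = ((½)*(1/1762)*10571 - 17441)*21850 = (10571/3524 - 17441)*21850 = -61451513/3524*21850 = -671357779525/1762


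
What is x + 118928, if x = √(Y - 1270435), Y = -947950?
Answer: 118928 + I*√2218385 ≈ 1.1893e+5 + 1489.4*I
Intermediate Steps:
x = I*√2218385 (x = √(-947950 - 1270435) = √(-2218385) = I*√2218385 ≈ 1489.4*I)
x + 118928 = I*√2218385 + 118928 = 118928 + I*√2218385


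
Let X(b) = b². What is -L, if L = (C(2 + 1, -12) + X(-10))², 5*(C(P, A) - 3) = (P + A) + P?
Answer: -259081/25 ≈ -10363.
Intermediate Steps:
C(P, A) = 3 + A/5 + 2*P/5 (C(P, A) = 3 + ((P + A) + P)/5 = 3 + ((A + P) + P)/5 = 3 + (A + 2*P)/5 = 3 + (A/5 + 2*P/5) = 3 + A/5 + 2*P/5)
L = 259081/25 (L = ((3 + (⅕)*(-12) + 2*(2 + 1)/5) + (-10)²)² = ((3 - 12/5 + (⅖)*3) + 100)² = ((3 - 12/5 + 6/5) + 100)² = (9/5 + 100)² = (509/5)² = 259081/25 ≈ 10363.)
-L = -1*259081/25 = -259081/25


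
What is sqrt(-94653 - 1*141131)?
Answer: 2*I*sqrt(58946) ≈ 485.58*I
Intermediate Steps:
sqrt(-94653 - 1*141131) = sqrt(-94653 - 141131) = sqrt(-235784) = 2*I*sqrt(58946)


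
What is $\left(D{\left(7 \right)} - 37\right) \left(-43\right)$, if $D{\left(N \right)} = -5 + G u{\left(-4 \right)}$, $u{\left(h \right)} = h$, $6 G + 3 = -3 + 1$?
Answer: $\frac{4988}{3} \approx 1662.7$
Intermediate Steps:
$G = - \frac{5}{6}$ ($G = - \frac{1}{2} + \frac{-3 + 1}{6} = - \frac{1}{2} + \frac{1}{6} \left(-2\right) = - \frac{1}{2} - \frac{1}{3} = - \frac{5}{6} \approx -0.83333$)
$D{\left(N \right)} = - \frac{5}{3}$ ($D{\left(N \right)} = -5 - - \frac{10}{3} = -5 + \frac{10}{3} = - \frac{5}{3}$)
$\left(D{\left(7 \right)} - 37\right) \left(-43\right) = \left(- \frac{5}{3} - 37\right) \left(-43\right) = \left(- \frac{116}{3}\right) \left(-43\right) = \frac{4988}{3}$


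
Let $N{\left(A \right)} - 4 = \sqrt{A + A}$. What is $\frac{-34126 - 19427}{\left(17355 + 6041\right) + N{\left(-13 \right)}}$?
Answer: $- \frac{48197700}{21060001} + \frac{53553 i \sqrt{26}}{547560026} \approx -2.2886 + 0.0004987 i$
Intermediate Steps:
$N{\left(A \right)} = 4 + \sqrt{2} \sqrt{A}$ ($N{\left(A \right)} = 4 + \sqrt{A + A} = 4 + \sqrt{2 A} = 4 + \sqrt{2} \sqrt{A}$)
$\frac{-34126 - 19427}{\left(17355 + 6041\right) + N{\left(-13 \right)}} = \frac{-34126 - 19427}{\left(17355 + 6041\right) + \left(4 + \sqrt{2} \sqrt{-13}\right)} = - \frac{53553}{23396 + \left(4 + \sqrt{2} i \sqrt{13}\right)} = - \frac{53553}{23396 + \left(4 + i \sqrt{26}\right)} = - \frac{53553}{23400 + i \sqrt{26}}$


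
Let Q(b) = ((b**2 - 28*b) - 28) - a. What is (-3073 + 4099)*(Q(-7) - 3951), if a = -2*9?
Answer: -3812616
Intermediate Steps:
a = -18
Q(b) = -10 + b**2 - 28*b (Q(b) = ((b**2 - 28*b) - 28) - 1*(-18) = (-28 + b**2 - 28*b) + 18 = -10 + b**2 - 28*b)
(-3073 + 4099)*(Q(-7) - 3951) = (-3073 + 4099)*((-10 + (-7)**2 - 28*(-7)) - 3951) = 1026*((-10 + 49 + 196) - 3951) = 1026*(235 - 3951) = 1026*(-3716) = -3812616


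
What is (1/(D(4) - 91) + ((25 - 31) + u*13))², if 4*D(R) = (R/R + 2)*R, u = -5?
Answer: 39050001/7744 ≈ 5042.6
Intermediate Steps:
D(R) = 3*R/4 (D(R) = ((R/R + 2)*R)/4 = ((1 + 2)*R)/4 = (3*R)/4 = 3*R/4)
(1/(D(4) - 91) + ((25 - 31) + u*13))² = (1/((¾)*4 - 91) + ((25 - 31) - 5*13))² = (1/(3 - 91) + (-6 - 65))² = (1/(-88) - 71)² = (-1/88 - 71)² = (-6249/88)² = 39050001/7744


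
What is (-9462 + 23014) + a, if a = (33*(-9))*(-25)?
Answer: 20977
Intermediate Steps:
a = 7425 (a = -297*(-25) = 7425)
(-9462 + 23014) + a = (-9462 + 23014) + 7425 = 13552 + 7425 = 20977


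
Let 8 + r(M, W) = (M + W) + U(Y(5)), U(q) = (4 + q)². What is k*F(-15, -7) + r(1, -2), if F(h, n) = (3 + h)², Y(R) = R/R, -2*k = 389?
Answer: -27992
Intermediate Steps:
k = -389/2 (k = -½*389 = -389/2 ≈ -194.50)
Y(R) = 1
r(M, W) = 17 + M + W (r(M, W) = -8 + ((M + W) + (4 + 1)²) = -8 + ((M + W) + 5²) = -8 + ((M + W) + 25) = -8 + (25 + M + W) = 17 + M + W)
k*F(-15, -7) + r(1, -2) = -389*(3 - 15)²/2 + (17 + 1 - 2) = -389/2*(-12)² + 16 = -389/2*144 + 16 = -28008 + 16 = -27992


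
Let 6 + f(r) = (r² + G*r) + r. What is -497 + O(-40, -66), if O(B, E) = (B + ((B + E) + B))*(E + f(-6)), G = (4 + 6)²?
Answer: 118915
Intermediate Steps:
G = 100 (G = 10² = 100)
f(r) = -6 + r² + 101*r (f(r) = -6 + ((r² + 100*r) + r) = -6 + (r² + 101*r) = -6 + r² + 101*r)
O(B, E) = (-576 + E)*(E + 3*B) (O(B, E) = (B + ((B + E) + B))*(E + (-6 + (-6)² + 101*(-6))) = (B + (E + 2*B))*(E + (-6 + 36 - 606)) = (E + 3*B)*(E - 576) = (E + 3*B)*(-576 + E) = (-576 + E)*(E + 3*B))
-497 + O(-40, -66) = -497 + ((-66)² - 1728*(-40) - 576*(-66) + 3*(-40)*(-66)) = -497 + (4356 + 69120 + 38016 + 7920) = -497 + 119412 = 118915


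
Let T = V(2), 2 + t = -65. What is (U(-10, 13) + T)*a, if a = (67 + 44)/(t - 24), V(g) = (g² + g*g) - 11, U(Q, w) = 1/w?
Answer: 4218/1183 ≈ 3.5655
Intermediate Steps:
t = -67 (t = -2 - 65 = -67)
V(g) = -11 + 2*g² (V(g) = (g² + g²) - 11 = 2*g² - 11 = -11 + 2*g²)
a = -111/91 (a = (67 + 44)/(-67 - 24) = 111/(-91) = 111*(-1/91) = -111/91 ≈ -1.2198)
T = -3 (T = -11 + 2*2² = -11 + 2*4 = -11 + 8 = -3)
(U(-10, 13) + T)*a = (1/13 - 3)*(-111/91) = -38/13*(-111/91) = 4218/1183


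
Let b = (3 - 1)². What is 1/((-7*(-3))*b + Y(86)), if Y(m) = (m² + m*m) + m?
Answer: 1/14962 ≈ 6.6836e-5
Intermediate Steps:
b = 4 (b = 2² = 4)
Y(m) = m + 2*m² (Y(m) = (m² + m²) + m = 2*m² + m = m + 2*m²)
1/((-7*(-3))*b + Y(86)) = 1/(-7*(-3)*4 + 86*(1 + 2*86)) = 1/(21*4 + 86*(1 + 172)) = 1/(84 + 86*173) = 1/(84 + 14878) = 1/14962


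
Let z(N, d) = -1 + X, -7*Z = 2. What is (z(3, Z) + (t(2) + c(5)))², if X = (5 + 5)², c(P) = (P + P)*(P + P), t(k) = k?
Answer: 40401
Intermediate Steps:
Z = -2/7 (Z = -⅐*2 = -2/7 ≈ -0.28571)
c(P) = 4*P² (c(P) = (2*P)*(2*P) = 4*P²)
X = 100 (X = 10² = 100)
z(N, d) = 99 (z(N, d) = -1 + 100 = 99)
(z(3, Z) + (t(2) + c(5)))² = (99 + (2 + 4*5²))² = (99 + (2 + 4*25))² = (99 + (2 + 100))² = (99 + 102)² = 201² = 40401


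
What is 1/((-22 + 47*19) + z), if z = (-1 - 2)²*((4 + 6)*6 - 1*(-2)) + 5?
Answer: 1/1434 ≈ 0.00069735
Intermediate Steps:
z = 563 (z = (-3)²*(10*6 + 2) + 5 = 9*(60 + 2) + 5 = 9*62 + 5 = 558 + 5 = 563)
1/((-22 + 47*19) + z) = 1/((-22 + 47*19) + 563) = 1/((-22 + 893) + 563) = 1/(871 + 563) = 1/1434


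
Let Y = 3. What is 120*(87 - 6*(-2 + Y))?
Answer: 9720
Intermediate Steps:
120*(87 - 6*(-2 + Y)) = 120*(87 - 6*(-2 + 3)) = 120*(87 - 6*1) = 120*(87 - 6) = 120*81 = 9720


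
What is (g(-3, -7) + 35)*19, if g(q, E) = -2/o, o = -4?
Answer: 1349/2 ≈ 674.50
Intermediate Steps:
g(q, E) = 1/2 (g(q, E) = -2/(-4) = -2*(-1/4) = 1/2)
(g(-3, -7) + 35)*19 = (1/2 + 35)*19 = (71/2)*19 = 1349/2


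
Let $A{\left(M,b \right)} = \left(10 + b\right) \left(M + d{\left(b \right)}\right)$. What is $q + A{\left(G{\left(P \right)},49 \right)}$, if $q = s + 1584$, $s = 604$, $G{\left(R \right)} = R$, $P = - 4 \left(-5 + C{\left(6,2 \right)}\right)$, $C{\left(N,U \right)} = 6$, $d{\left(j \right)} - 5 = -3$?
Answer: $2070$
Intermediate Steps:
$d{\left(j \right)} = 2$ ($d{\left(j \right)} = 5 - 3 = 2$)
$P = -4$ ($P = - 4 \left(-5 + 6\right) = \left(-4\right) 1 = -4$)
$A{\left(M,b \right)} = \left(2 + M\right) \left(10 + b\right)$ ($A{\left(M,b \right)} = \left(10 + b\right) \left(M + 2\right) = \left(10 + b\right) \left(2 + M\right) = \left(2 + M\right) \left(10 + b\right)$)
$q = 2188$ ($q = 604 + 1584 = 2188$)
$q + A{\left(G{\left(P \right)},49 \right)} = 2188 + \left(20 + 2 \cdot 49 + 10 \left(-4\right) - 196\right) = 2188 + \left(20 + 98 - 40 - 196\right) = 2188 - 118 = 2070$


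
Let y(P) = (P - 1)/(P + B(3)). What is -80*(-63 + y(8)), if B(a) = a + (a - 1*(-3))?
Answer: 85120/17 ≈ 5007.1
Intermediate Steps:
B(a) = 3 + 2*a (B(a) = a + (a + 3) = a + (3 + a) = 3 + 2*a)
y(P) = (-1 + P)/(9 + P) (y(P) = (P - 1)/(P + (3 + 2*3)) = (-1 + P)/(P + (3 + 6)) = (-1 + P)/(P + 9) = (-1 + P)/(9 + P))
-80*(-63 + y(8)) = -80*(-63 + (-1 + 8)/(9 + 8)) = -80*(-63 + 7/17) = -80*(-1064/17) = 85120/17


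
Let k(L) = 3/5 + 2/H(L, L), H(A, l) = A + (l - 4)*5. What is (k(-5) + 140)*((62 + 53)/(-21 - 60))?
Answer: -80822/405 ≈ -199.56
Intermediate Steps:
H(A, l) = -20 + A + 5*l (H(A, l) = A + (-4 + l)*5 = A + (-20 + 5*l) = -20 + A + 5*l)
k(L) = 3/5 + 2/(-20 + 6*L) (k(L) = 3/5 + 2/(-20 + L + 5*L) = 3*(1/5) + 2/(-20 + 6*L) = 3/5 + 2/(-20 + 6*L))
(k(-5) + 140)*((62 + 53)/(-21 - 60)) = ((-25 + 9*(-5))/(5*(-10 + 3*(-5))) + 140)*((62 + 53)/(-21 - 60)) = ((-25 - 45)/(5*(-10 - 15)) + 140)*(115/(-81)) = ((1/5)*(-70)/(-25) + 140)*(115*(-1/81)) = ((1/5)*(-1/25)*(-70) + 140)*(-115/81) = (14/25 + 140)*(-115/81) = (3514/25)*(-115/81) = -80822/405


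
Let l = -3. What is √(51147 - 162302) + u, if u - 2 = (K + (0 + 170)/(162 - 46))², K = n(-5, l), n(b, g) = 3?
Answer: 73809/3364 + I*√111155 ≈ 21.941 + 333.4*I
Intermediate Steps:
K = 3
u = 73809/3364 (u = 2 + (3 + (0 + 170)/(162 - 46))² = 2 + (3 + 170/116)² = 2 + (3 + 170*(1/116))² = 2 + (3 + 85/58)² = 2 + (259/58)² = 2 + 67081/3364 = 73809/3364 ≈ 21.941)
√(51147 - 162302) + u = √(51147 - 162302) + 73809/3364 = √(-111155) + 73809/3364 = I*√111155 + 73809/3364 = 73809/3364 + I*√111155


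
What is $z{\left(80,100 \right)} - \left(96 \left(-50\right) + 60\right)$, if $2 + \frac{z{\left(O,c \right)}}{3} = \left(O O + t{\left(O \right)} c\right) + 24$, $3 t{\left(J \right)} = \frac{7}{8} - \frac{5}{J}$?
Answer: $\frac{96349}{4} \approx 24087.0$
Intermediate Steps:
$t{\left(J \right)} = \frac{7}{24} - \frac{5}{3 J}$ ($t{\left(J \right)} = \frac{\frac{7}{8} - \frac{5}{J}}{3} = \frac{7}{24} - \frac{5}{3 J}$)
$z{\left(O,c \right)} = 66 + 3 O^{2} + \frac{c \left(-40 + 7 O\right)}{8 O}$ ($z{\left(O,c \right)} = -6 + 3 \left(\left(O O + \frac{-40 + 7 O}{24 O} c\right) + 24\right) = -6 + 3 \left(\left(O^{2} + \frac{c \left(-40 + 7 O\right)}{24 O}\right) + 24\right) = -6 + 3 \left(24 + O^{2} + \frac{c \left(-40 + 7 O\right)}{24 O}\right) = -6 + \left(72 + 3 O^{2} + \frac{c \left(-40 + 7 O\right)}{8 O}\right) = 66 + 3 O^{2} + \frac{c \left(-40 + 7 O\right)}{8 O}$)
$z{\left(80,100 \right)} - \left(96 \left(-50\right) + 60\right) = \left(66 + 3 \cdot 80^{2} + \frac{7}{8} \cdot 100 - \frac{500}{80}\right) - \left(96 \left(-50\right) + 60\right) = \left(66 + 3 \cdot 6400 + \frac{175}{2} - 500 \cdot \frac{1}{80}\right) - \left(-4800 + 60\right) = \left(66 + 19200 + \frac{175}{2} - \frac{25}{4}\right) - -4740 = \frac{77389}{4} + 4740 = \frac{96349}{4}$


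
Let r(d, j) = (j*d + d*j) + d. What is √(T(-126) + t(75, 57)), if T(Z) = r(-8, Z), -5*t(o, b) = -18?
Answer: √50290/5 ≈ 44.851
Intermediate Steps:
t(o, b) = 18/5 (t(o, b) = -⅕*(-18) = 18/5)
r(d, j) = d + 2*d*j (r(d, j) = (d*j + d*j) + d = 2*d*j + d = d + 2*d*j)
T(Z) = -8 - 16*Z (T(Z) = -8*(1 + 2*Z) = -8 - 16*Z)
√(T(-126) + t(75, 57)) = √((-8 - 16*(-126)) + 18/5) = √((-8 + 2016) + 18/5) = √(2008 + 18/5) = √(10058/5) = √50290/5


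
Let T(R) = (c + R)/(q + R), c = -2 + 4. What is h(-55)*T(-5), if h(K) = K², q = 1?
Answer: 9075/4 ≈ 2268.8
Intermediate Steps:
c = 2
T(R) = (2 + R)/(1 + R)
h(-55)*T(-5) = (-55)²*((2 - 5)/(1 - 5)) = 3025*(-3/(-4)) = 3025*(-¼*(-3)) = 3025*(¾) = 9075/4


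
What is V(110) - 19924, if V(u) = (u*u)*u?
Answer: 1311076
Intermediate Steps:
V(u) = u³ (V(u) = u²*u = u³)
V(110) - 19924 = 110³ - 19924 = 1331000 - 19924 = 1311076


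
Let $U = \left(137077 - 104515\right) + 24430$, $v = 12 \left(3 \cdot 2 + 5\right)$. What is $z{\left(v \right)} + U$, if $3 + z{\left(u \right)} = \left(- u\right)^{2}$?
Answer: $74413$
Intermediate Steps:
$v = 132$ ($v = 12 \left(6 + 5\right) = 12 \cdot 11 = 132$)
$z{\left(u \right)} = -3 + u^{2}$ ($z{\left(u \right)} = -3 + \left(- u\right)^{2} = -3 + u^{2}$)
$U = 56992$ ($U = 32562 + 24430 = 56992$)
$z{\left(v \right)} + U = \left(-3 + 132^{2}\right) + 56992 = \left(-3 + 17424\right) + 56992 = 17421 + 56992 = 74413$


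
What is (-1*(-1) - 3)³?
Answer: -8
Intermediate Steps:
(-1*(-1) - 3)³ = (1 - 3)³ = (-2)³ = -8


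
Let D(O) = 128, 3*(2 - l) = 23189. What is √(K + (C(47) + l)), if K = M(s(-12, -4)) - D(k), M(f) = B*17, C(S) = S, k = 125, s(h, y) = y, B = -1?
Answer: I*√70431/3 ≈ 88.463*I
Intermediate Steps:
l = -23183/3 (l = 2 - ⅓*23189 = 2 - 23189/3 = -23183/3 ≈ -7727.7)
M(f) = -17 (M(f) = -1*17 = -17)
K = -145 (K = -17 - 1*128 = -17 - 128 = -145)
√(K + (C(47) + l)) = √(-145 + (47 - 23183/3)) = √(-145 - 23042/3) = √(-23477/3) = I*√70431/3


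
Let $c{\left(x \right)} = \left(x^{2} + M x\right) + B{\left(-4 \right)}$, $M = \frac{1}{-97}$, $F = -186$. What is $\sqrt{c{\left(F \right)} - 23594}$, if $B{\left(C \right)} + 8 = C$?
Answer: $\frac{2 \sqrt{25855738}}{97} \approx 104.84$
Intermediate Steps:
$B{\left(C \right)} = -8 + C$
$M = - \frac{1}{97} \approx -0.010309$
$c{\left(x \right)} = -12 + x^{2} - \frac{x}{97}$ ($c{\left(x \right)} = \left(x^{2} - \frac{x}{97}\right) - 12 = -12 + x^{2} - \frac{x}{97}$)
$\sqrt{c{\left(F \right)} - 23594} = \sqrt{\left(-12 + \left(-186\right)^{2} - - \frac{186}{97}\right) - 23594} = \sqrt{\left(-12 + 34596 + \frac{186}{97}\right) - 23594} = \sqrt{\frac{3354834}{97} - 23594} = \sqrt{\frac{1066216}{97}} = \frac{2 \sqrt{25855738}}{97}$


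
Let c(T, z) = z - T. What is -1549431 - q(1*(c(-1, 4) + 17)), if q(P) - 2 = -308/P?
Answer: -1549419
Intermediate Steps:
q(P) = 2 - 308/P
-1549431 - q(1*(c(-1, 4) + 17)) = -1549431 - (2 - 308/((4 - 1*(-1)) + 17)) = -1549431 - (2 - 308/((4 + 1) + 17)) = -1549431 - (2 - 308/(5 + 17)) = -1549431 - (2 - 308/(1*22)) = -1549431 - (2 - 308/22) = -1549431 - (2 - 308*1/22) = -1549431 - (2 - 14) = -1549431 - 1*(-12) = -1549431 + 12 = -1549419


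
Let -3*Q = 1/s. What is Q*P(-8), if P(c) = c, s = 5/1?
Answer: 8/15 ≈ 0.53333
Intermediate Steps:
s = 5 (s = 5*1 = 5)
Q = -1/15 (Q = -⅓/5 = -⅓*⅕ = -1/15 ≈ -0.066667)
Q*P(-8) = -1/15*(-8) = 8/15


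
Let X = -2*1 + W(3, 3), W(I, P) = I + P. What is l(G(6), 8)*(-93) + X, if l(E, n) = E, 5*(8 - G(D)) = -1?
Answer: -3793/5 ≈ -758.60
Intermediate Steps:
G(D) = 41/5 (G(D) = 8 - 1/5*(-1) = 8 + 1/5 = 41/5)
X = 4 (X = -2*1 + (3 + 3) = -2 + 6 = 4)
l(G(6), 8)*(-93) + X = (41/5)*(-93) + 4 = -3813/5 + 4 = -3793/5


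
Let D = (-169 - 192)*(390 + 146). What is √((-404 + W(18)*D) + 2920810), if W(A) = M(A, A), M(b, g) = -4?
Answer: √3694390 ≈ 1922.1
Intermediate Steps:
D = -193496 (D = -361*536 = -193496)
W(A) = -4
√((-404 + W(18)*D) + 2920810) = √((-404 - 4*(-193496)) + 2920810) = √((-404 + 773984) + 2920810) = √(773580 + 2920810) = √3694390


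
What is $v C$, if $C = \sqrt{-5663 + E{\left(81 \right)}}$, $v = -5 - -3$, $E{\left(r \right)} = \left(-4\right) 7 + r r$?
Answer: $- 2 \sqrt{870} \approx -58.992$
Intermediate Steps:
$E{\left(r \right)} = -28 + r^{2}$
$v = -2$ ($v = -5 + 3 = -2$)
$C = \sqrt{870}$ ($C = \sqrt{-5663 - \left(28 - 81^{2}\right)} = \sqrt{-5663 + \left(-28 + 6561\right)} = \sqrt{-5663 + 6533} = \sqrt{870} \approx 29.496$)
$v C = - 2 \sqrt{870}$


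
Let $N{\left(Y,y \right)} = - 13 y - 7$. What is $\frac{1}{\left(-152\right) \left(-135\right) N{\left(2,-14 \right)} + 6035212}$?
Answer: $\frac{1}{9626212} \approx 1.0388 \cdot 10^{-7}$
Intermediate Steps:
$N{\left(Y,y \right)} = -7 - 13 y$
$\frac{1}{\left(-152\right) \left(-135\right) N{\left(2,-14 \right)} + 6035212} = \frac{1}{\left(-152\right) \left(-135\right) \left(-7 - -182\right) + 6035212} = \frac{1}{20520 \left(-7 + 182\right) + 6035212} = \frac{1}{20520 \cdot 175 + 6035212} = \frac{1}{3591000 + 6035212} = \frac{1}{9626212}$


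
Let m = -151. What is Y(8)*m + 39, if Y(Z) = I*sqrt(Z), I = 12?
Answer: 39 - 3624*sqrt(2) ≈ -5086.1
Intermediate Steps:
Y(Z) = 12*sqrt(Z)
Y(8)*m + 39 = (12*sqrt(8))*(-151) + 39 = (12*(2*sqrt(2)))*(-151) + 39 = (24*sqrt(2))*(-151) + 39 = -3624*sqrt(2) + 39 = 39 - 3624*sqrt(2)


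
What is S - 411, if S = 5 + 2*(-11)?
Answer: -428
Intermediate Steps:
S = -17 (S = 5 - 22 = -17)
S - 411 = -17 - 411 = -428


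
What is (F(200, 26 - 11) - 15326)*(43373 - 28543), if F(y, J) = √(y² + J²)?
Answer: -227284580 + 74150*√1609 ≈ -2.2431e+8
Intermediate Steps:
F(y, J) = √(J² + y²)
(F(200, 26 - 11) - 15326)*(43373 - 28543) = (√((26 - 11)² + 200²) - 15326)*(43373 - 28543) = (√(15² + 40000) - 15326)*14830 = (√(225 + 40000) - 15326)*14830 = (√40225 - 15326)*14830 = (5*√1609 - 15326)*14830 = (-15326 + 5*√1609)*14830 = -227284580 + 74150*√1609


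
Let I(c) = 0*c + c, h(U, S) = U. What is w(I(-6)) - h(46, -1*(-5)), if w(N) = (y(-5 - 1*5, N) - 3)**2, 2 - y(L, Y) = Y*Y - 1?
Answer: 1250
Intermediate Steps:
y(L, Y) = 3 - Y**2 (y(L, Y) = 2 - (Y*Y - 1) = 2 - (Y**2 - 1) = 2 - (-1 + Y**2) = 2 + (1 - Y**2) = 3 - Y**2)
I(c) = c (I(c) = 0 + c = c)
w(N) = N**4 (w(N) = ((3 - N**2) - 3)**2 = (-N**2)**2 = N**4)
w(I(-6)) - h(46, -1*(-5)) = (-6)**4 - 1*46 = 1296 - 46 = 1250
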